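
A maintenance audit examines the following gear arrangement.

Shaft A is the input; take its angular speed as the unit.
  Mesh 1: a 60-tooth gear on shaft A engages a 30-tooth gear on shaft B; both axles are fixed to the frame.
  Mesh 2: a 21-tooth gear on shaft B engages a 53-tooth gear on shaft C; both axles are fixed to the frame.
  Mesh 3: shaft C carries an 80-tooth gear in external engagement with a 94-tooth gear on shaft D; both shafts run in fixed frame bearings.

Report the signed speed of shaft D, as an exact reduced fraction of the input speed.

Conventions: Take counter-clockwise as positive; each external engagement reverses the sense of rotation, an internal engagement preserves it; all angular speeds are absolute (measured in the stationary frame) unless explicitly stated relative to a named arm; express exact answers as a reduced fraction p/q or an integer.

-1680/2491

3-mesh fixed-axis compound train (all bearings frame-fixed)
mesh 1 [60T→30T]: |ω|/ω_in = 1×60/30 = 2, sense flips to −
mesh 2 [21T→53T]: |ω|/ω_in = 2×21/53 = 42/53, sense flips to +
mesh 3 [80T→94T]: |ω|/ω_in = (42/53)×80/94 = 1680/2491, sense flips to −
signed output speed (× input speed) = -1680/2491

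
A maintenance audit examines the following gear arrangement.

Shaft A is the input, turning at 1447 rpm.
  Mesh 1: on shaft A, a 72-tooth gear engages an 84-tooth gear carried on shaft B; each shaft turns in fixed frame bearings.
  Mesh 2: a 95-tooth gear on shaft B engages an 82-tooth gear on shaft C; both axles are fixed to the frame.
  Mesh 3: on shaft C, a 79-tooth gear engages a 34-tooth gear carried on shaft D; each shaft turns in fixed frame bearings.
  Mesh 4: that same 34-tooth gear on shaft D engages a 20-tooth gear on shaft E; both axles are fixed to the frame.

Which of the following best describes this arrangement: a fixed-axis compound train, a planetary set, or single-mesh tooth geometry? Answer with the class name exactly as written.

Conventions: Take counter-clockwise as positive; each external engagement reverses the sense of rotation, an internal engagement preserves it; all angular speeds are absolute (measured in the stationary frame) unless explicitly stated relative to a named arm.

fixed-axis compound train

recognized (5 fixed axles, 4 meshes): fixed-axis compound train
classification: fixed-axis compound train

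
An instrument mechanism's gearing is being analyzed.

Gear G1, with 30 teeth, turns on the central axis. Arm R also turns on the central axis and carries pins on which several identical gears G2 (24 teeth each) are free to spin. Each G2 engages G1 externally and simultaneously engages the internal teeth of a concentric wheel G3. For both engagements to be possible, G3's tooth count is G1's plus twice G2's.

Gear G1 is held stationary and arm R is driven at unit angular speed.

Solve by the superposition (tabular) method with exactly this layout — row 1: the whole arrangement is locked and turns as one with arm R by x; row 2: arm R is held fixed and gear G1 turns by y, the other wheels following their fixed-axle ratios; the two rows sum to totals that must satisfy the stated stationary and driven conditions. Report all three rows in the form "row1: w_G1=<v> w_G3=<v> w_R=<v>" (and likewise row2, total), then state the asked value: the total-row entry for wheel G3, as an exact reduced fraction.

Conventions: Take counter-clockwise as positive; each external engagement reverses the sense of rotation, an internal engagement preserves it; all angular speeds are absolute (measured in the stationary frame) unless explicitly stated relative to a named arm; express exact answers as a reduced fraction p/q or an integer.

row1: w_G1=1 w_G3=1 w_R=1
row2: w_G1=-1 w_G3=5/13 w_R=0
total: w_G1=0 w_G3=18/13 w_R=1
asked value: 18/13

topology: planetary set — G1 30T / G2 24T / G3 78T, arm = carrier (Willis)
row 1 — lock + rotate with arm: ω_sun = ω_ring = ω_arm = x
row 2: sun turns y, ring = −(30/78)·y, arm 0
boundary: total ω_sun = x + y = 0 and total ω_arm = x = 1  ⇒  y = -1, x = 1
row 2 ring = −(30/78)·(-1) = 5/13
totals (row 1 + row 2): sun 1 + (-1) = 0, ring 1 + 5/13 = 18/13, arm 1 + 0 = 1
asked cell (total, ring) = 18/13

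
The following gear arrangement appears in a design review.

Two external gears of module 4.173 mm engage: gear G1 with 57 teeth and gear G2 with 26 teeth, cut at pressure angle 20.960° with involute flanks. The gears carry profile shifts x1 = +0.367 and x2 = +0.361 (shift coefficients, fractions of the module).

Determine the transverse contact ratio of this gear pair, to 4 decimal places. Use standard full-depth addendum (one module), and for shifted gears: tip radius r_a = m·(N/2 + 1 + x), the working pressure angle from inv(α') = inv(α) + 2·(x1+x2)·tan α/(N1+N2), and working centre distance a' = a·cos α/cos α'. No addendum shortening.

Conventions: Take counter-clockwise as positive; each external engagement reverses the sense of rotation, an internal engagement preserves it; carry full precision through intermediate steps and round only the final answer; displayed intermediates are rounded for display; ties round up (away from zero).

recognized (one external pair, fixed centres): single-mesh tooth geometry, m = 4.173, N1 = 57, N2 = 26
base radii: r_b1 = 111.060915, r_b2 = 50.659365
tip radii: r_a1 = 124.634991, r_a2 = 59.928453
inv(α') = inv(20.960°) + 2·(+0.367+0.361)·tan α/(57+26) = 0.02396200  ⇒  α' = 23.28630°
a' = a·cos α / cos α' = 173.1795·cos 20.960°/cos 23.28630° = 176.062133
action lengths: √(r_a1²−r_b1²) = 56.562834, √(r_a2²−r_b2²) = 32.016375
base pitch p_b = π·m·cos α = 12.242391
CR = (56.562834 + 32.016375 − 176.062133·sin 23.28630°)/12.242391 = 1.550130
contact ratio ≈ 1.5501

1.5501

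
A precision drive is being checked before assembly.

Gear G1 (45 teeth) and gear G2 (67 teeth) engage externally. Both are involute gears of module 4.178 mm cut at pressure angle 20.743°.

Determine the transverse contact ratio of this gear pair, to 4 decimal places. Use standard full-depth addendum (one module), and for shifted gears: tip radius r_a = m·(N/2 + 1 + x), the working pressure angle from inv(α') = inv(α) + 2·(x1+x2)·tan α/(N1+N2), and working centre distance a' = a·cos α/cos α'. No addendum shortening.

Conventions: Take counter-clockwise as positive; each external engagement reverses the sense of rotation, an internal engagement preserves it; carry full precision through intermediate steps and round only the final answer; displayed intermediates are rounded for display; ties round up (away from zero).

topology: single-mesh involute geometry — m = 4.178, 45T/67T pair
base radii: r_b1 = 87.911454, r_b2 = 130.890387
tip radii: r_a1 = 98.183000, r_a2 = 144.141000
no profile shift: α' = α, a' = a
action lengths: √(r_a1²−r_b1²) = 43.720451, √(r_a2²−r_b2²) = 60.368324
base pitch p_b = π·m·cos α = 12.274755
CR = (43.720451 + 60.368324 − 233.968000·sin 20.74300°)/12.274755 = 1.728975
contact ratio ≈ 1.7290

1.7290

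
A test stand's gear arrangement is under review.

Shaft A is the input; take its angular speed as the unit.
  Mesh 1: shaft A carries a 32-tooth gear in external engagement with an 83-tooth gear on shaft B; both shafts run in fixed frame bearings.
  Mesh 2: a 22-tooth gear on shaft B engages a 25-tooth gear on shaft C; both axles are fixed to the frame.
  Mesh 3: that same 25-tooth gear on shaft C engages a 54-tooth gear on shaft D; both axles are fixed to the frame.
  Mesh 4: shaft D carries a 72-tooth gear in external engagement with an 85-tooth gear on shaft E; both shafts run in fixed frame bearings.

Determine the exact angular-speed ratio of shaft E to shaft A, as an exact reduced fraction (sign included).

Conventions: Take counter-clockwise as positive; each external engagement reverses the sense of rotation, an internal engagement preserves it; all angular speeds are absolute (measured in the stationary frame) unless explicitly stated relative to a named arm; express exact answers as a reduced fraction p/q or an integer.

class = fixed-axis compound train [4 meshes; 4 ratios multiply, 4 sense flips]
mesh 1 [32T→83T]: running ratio 32/83, sense −
mesh 2 [22T→25T]: running ratio 704/2075, sense +
mesh 3 [25T→54T]: running ratio 352/2241, sense −
mesh 4 [72T→85T]: running ratio 2816/21165, sense +
ω_out/ω_in = 2816/21165

2816/21165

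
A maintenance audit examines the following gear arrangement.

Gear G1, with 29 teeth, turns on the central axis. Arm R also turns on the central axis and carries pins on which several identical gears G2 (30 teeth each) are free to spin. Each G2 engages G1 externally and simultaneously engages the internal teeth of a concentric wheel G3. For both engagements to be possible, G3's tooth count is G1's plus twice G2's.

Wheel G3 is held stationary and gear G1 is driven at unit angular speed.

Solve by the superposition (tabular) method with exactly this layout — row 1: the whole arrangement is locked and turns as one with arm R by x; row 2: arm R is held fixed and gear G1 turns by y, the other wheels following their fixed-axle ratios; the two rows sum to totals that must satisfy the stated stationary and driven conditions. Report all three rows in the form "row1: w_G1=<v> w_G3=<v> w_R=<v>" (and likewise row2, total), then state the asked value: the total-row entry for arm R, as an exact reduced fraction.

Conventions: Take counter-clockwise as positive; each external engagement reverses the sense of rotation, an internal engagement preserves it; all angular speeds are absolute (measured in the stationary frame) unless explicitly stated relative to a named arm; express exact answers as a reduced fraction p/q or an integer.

recognized (axles ride arm R): planetary set, 29/30/89 teeth
row 1 — lock + rotate with arm: ω_sun = ω_ring = ω_arm = x
superposition row 2 [arm held]: sun y, ring −(29/89)·y, arm 0
boundary: total ω_ring = x − (29/89)·y = 0 and total ω_sun = x + y = 1  ⇒  y = 89/118, x = 29/118
row 2 ring = −(29/89)·89/118 = -29/118
totals (row 1 + row 2): sun 29/118 + 89/118 = 1, ring 29/118 + (-29/118) = 0, arm 29/118 + 0 = 29/118
asked cell (total, arm) = 29/118

row1: w_G1=29/118 w_G3=29/118 w_R=29/118
row2: w_G1=89/118 w_G3=-29/118 w_R=0
total: w_G1=1 w_G3=0 w_R=29/118
asked value: 29/118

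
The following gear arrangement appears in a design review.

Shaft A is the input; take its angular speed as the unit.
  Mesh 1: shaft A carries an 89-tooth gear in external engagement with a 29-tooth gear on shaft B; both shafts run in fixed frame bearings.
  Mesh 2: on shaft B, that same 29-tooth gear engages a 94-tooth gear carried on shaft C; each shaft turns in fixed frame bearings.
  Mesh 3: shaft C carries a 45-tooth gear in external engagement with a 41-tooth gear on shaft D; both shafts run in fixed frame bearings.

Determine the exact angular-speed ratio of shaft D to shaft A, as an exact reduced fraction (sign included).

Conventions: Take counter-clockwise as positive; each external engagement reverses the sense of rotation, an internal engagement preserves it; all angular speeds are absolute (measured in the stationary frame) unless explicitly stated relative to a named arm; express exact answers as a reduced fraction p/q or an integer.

class = fixed-axis compound train [3 meshes; 3 ratios multiply, 3 sense flips]
mesh 1 [89T→29T]: running ratio 89/29, sense −
mesh 2 [29T→94T]: running ratio 89/94, sense +
mesh 3 [45T→41T]: running ratio 4005/3854, sense −
ω_out/ω_in = -4005/3854

-4005/3854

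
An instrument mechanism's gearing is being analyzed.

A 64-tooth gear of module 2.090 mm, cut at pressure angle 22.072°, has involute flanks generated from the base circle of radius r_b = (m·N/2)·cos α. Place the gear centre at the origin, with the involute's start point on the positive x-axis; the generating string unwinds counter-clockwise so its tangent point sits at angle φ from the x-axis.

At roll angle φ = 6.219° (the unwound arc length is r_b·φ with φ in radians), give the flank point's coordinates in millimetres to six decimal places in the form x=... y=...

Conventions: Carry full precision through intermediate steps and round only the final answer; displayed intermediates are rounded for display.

x=62.342545 y=0.026388

class = single-mesh tooth geometry [base-circle involute, m = 2.090, 64T]
pitch radius r_p = m·N/2 = 2.090·64/2 = 66.880000
base radius r_b = r_p·cos α = 66.880000·cos 22.072° = 61.978524
roll angle φ = 6.219° = 0.10854203 rad
x = r_b·(cos φ + φ·sin φ) = 62.342545
y = r_b·(sin φ − φ·cos φ) = 0.026388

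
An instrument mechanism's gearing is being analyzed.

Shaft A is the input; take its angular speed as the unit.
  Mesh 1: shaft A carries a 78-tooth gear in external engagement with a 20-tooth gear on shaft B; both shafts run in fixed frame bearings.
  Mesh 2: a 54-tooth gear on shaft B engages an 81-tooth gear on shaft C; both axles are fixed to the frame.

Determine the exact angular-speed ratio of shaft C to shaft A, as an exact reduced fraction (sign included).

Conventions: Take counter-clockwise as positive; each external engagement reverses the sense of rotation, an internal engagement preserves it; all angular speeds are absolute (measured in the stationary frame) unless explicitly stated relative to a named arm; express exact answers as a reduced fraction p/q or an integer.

13/5

class = fixed-axis compound train [2 meshes; 2 ratios multiply, 2 sense flips]
mesh 1 [78T→20T]: running ratio 39/10, sense −
mesh 2 [54T→81T]: running ratio 13/5, sense +
ω_out/ω_in = 13/5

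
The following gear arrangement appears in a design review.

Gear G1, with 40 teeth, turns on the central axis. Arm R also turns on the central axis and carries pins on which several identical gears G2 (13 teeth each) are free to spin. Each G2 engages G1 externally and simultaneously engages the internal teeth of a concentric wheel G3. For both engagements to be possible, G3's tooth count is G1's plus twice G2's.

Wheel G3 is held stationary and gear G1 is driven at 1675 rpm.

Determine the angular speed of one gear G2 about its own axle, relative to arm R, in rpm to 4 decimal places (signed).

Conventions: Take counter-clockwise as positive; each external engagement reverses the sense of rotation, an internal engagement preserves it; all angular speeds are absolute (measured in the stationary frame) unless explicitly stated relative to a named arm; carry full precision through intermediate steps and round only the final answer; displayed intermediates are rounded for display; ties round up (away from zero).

-3208.9985 rpm

class = planetary set [G3 = 40+2·13 = 66; Willis about the carrier]
normalise by the input: solve with ω_sun = 1, then scale by 1675 rpm
ring teeth: 40 + 2·13 = 66
40(ω_sun−ω_arm) = −66(ω_ring−ω_arm),  ω_ring = 0, ω_sun = 1
40(1−ω_arm) = −66(0−ω_arm)  ⇒  106·ω_arm = 40  ⇒  ω_arm = 20/53
sun–planet mesh: 40·(1−20/53) = −13·(ω_p−ω_arm)  ⇒  ω_p−ω_arm = -1320/689
scale: ω_p−ω_arm = -1320/689 × 1675 rpm = -3208.9985 rpm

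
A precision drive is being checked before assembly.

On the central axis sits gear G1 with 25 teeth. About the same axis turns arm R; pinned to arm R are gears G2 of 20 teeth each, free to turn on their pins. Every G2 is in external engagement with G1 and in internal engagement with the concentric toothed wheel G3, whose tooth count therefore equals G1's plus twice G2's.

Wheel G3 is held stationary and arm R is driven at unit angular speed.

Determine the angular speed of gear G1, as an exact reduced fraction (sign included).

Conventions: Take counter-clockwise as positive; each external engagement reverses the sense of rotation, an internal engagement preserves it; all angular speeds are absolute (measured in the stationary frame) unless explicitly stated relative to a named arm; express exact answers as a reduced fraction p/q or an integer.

18/5

recognized (axles ride arm R): planetary set, 25/20/65 teeth
ring teeth: 25 + 2·20 = 65
25(ω_sun−ω_arm) = −65(ω_ring−ω_arm),  ω_ring = 0, ω_arm = 1
ω_sun = 1 − (65/25)(0−1) = 18/5
exact speed ratio = 18/5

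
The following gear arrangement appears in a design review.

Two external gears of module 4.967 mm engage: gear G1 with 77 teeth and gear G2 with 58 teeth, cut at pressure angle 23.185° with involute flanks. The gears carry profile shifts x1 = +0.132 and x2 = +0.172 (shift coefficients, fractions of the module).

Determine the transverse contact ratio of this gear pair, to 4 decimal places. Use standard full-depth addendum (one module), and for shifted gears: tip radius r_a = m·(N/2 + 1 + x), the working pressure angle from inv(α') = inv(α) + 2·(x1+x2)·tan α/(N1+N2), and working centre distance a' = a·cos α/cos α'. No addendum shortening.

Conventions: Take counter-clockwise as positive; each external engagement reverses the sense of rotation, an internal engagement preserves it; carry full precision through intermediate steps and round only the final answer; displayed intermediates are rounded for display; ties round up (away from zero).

topology: single-mesh involute geometry — m = 4.967, 77T/58T pair
base radii: r_b1 = 175.785508, r_b2 = 132.409863
tip radii: r_a1 = 196.852144, r_a2 = 149.864324
inv(α') = inv(23.185°) + 2·(+0.132+0.172)·tan α/(77+58) = 0.02556500  ⇒  α' = 23.77074°
a' = a·cos α / cos α' = 335.2725·cos 23.185°/cos 23.77074° = 336.764590
action lengths: √(r_a1²−r_b1²) = 88.601478, √(r_a2²−r_b2²) = 70.192192
base pitch p_b = π·m·cos α = 14.344064
CR = (88.601478 + 70.192192 − 336.764590·sin 23.77074°)/14.344064 = 1.607024
contact ratio ≈ 1.6070

1.6070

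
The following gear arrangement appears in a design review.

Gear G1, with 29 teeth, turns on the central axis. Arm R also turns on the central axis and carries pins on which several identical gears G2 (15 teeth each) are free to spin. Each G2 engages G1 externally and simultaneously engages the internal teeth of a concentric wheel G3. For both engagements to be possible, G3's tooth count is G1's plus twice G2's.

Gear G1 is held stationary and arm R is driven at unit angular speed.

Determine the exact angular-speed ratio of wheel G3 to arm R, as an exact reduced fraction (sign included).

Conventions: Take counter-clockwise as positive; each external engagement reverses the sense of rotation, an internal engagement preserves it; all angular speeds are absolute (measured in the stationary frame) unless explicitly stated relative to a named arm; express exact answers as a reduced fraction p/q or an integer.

88/59

topology: planetary set — G1 29T / G2 15T / G3 59T, arm = carrier (Willis)
ring teeth: 29 + 2·15 = 59
29(ω_sun−ω_arm) = −59(ω_ring−ω_arm),  ω_sun = 0, ω_arm = 1
ω_ring = 1 − (29/59)(0−1) = 88/59
ω_out/ω_in = 88/59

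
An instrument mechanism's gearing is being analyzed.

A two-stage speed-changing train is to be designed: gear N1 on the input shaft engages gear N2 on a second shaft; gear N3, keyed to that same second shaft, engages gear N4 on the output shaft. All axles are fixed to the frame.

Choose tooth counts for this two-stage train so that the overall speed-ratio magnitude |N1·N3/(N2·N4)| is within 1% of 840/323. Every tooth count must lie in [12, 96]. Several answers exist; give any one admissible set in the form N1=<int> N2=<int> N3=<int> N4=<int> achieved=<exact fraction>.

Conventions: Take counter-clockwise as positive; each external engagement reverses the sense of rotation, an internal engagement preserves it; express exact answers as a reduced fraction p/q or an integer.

2-stage fixed-axis compound train for ratio 840/323
target = 840/323 in lowest terms: an exact hit needs N1·N3 = k·840 and N2·N4 = k·323 for one integer k, every count in [12, 96]; additionally prefer no 1:1 stage (N1 ≠ N2, N3 ≠ N4)
k = 1: N1·N3 = 840 = 12·70, N2·N4 = 323 = 17·19
achieved = 12·70/(17·19) = 840/323; |achieved − target| = 0 ≤ 42/1615 ✓

N1=12 N2=17 N3=70 N4=19 achieved=840/323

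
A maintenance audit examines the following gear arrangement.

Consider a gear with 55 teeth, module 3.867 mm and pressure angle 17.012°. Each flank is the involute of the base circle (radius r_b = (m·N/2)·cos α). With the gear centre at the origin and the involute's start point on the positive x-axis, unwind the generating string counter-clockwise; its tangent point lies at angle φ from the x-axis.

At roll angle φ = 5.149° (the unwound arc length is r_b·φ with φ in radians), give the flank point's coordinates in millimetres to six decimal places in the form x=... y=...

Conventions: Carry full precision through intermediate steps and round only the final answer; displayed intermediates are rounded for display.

x=102.099121 y=0.024581

single-mesh involute tooth geometry (55T wheel at module 3.867)
pitch radius r_p = m·N/2 = 3.867·55/2 = 106.342500
base radius r_b = r_p·cos α = 106.342500·cos 17.012° = 101.689324
roll angle φ = 5.149° = 0.08986700 rad
x = r_b·(cos φ + φ·sin φ) = 102.099121
y = r_b·(sin φ − φ·cos φ) = 0.024581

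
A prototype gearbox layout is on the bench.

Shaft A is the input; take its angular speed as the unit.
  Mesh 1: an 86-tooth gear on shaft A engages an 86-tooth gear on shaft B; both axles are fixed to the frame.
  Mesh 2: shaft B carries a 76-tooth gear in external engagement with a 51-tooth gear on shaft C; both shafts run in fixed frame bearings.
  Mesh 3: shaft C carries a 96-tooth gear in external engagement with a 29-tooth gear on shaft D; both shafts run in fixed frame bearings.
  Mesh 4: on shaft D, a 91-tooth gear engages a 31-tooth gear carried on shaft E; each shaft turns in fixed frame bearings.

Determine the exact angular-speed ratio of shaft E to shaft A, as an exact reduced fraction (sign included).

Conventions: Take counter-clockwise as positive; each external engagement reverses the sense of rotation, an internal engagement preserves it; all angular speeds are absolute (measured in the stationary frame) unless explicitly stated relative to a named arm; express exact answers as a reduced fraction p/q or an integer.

221312/15283

class = fixed-axis compound train [4 meshes; 4 ratios multiply, 4 sense flips]
mesh 1 [86T→86T]: running ratio 1, sense −
mesh 2 [76T→51T]: running ratio 76/51, sense +
mesh 3 [96T→29T]: running ratio 2432/493, sense −
mesh 4 [91T→31T]: running ratio 221312/15283, sense +
ω_out/ω_in = 221312/15283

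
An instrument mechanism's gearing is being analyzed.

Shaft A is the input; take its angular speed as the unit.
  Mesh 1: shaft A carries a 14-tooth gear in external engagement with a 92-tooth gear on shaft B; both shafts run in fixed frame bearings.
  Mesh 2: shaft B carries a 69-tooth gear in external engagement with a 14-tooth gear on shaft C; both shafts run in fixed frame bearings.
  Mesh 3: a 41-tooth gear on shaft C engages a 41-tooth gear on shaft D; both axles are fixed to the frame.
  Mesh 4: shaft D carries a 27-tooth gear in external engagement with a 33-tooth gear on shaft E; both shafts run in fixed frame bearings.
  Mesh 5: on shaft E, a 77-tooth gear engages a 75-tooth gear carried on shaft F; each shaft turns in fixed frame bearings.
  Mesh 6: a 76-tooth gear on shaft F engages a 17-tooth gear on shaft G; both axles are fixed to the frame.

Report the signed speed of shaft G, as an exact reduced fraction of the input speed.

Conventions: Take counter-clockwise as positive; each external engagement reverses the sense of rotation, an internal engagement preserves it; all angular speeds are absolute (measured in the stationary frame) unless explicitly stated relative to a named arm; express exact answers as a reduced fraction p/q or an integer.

6-mesh fixed-axis compound train (all bearings frame-fixed)
mesh 1 [14T→92T]: |ω|/ω_in = 1×14/92 = 7/46, sense flips to −
mesh 2 [69T→14T]: |ω|/ω_in = (7/46)×69/14 = 3/4, sense flips to +
mesh 3 [41T→41T]: |ω|/ω_in = (3/4)×41/41 = 3/4, sense flips to −
mesh 4 [27T→33T]: |ω|/ω_in = (3/4)×27/33 = 27/44, sense flips to +
mesh 5 [77T→75T]: |ω|/ω_in = (27/44)×77/75 = 63/100, sense flips to −
mesh 6 [76T→17T]: |ω|/ω_in = (63/100)×76/17 = 1197/425, sense flips to +
signed output speed (× input speed) = 1197/425

1197/425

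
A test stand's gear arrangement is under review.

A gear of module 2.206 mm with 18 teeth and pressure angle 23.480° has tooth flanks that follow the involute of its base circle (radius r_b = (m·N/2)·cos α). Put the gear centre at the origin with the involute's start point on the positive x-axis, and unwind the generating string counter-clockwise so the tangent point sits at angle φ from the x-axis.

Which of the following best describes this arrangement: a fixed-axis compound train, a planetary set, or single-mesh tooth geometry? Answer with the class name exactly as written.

single-mesh tooth geometry

class = single-mesh tooth geometry [base-circle involute, m = 2.206, 18T]
classification: single-mesh tooth geometry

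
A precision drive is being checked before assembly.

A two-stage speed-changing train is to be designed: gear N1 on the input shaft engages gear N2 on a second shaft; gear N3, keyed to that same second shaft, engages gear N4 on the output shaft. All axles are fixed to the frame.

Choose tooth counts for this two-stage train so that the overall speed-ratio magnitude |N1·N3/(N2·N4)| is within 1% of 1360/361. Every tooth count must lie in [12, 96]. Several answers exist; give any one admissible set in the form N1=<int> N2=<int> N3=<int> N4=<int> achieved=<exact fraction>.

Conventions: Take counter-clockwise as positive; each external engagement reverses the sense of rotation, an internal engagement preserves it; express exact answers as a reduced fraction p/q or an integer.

class = fixed-axis compound train [2-stage, 1360/361 wanted]
target = 1360/361 in lowest terms: an exact hit needs N1·N3 = k·1360 and N2·N4 = k·361 for one integer k, every count in [12, 96]; additionally prefer no 1:1 stage (N1 ≠ N2, N3 ≠ N4)
k = 1: N1·N3 = 1360 = 16·85, N2·N4 = 361 = 19·19
achieved = 16·85/(19·19) = 1360/361; |achieved − target| = 0 ≤ 68/1805 ✓

N1=16 N2=19 N3=85 N4=19 achieved=1360/361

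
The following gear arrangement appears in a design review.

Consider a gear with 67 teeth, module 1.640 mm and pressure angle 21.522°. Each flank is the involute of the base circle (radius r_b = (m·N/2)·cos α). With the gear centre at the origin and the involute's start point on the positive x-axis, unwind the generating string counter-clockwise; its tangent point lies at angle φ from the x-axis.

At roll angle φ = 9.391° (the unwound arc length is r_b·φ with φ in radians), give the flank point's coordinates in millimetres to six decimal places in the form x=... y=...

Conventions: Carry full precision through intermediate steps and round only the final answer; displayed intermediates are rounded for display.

x=51.791316 y=0.074814

single-mesh involute tooth geometry (67T wheel at module 1.640)
pitch radius r_p = m·N/2 = 1.640·67/2 = 54.940000
base radius r_b = r_p·cos α = 54.940000·cos 21.522° = 51.109406
roll angle φ = 9.391° = 0.16390387 rad
x = r_b·(cos φ + φ·sin φ) = 51.791316
y = r_b·(sin φ − φ·cos φ) = 0.074814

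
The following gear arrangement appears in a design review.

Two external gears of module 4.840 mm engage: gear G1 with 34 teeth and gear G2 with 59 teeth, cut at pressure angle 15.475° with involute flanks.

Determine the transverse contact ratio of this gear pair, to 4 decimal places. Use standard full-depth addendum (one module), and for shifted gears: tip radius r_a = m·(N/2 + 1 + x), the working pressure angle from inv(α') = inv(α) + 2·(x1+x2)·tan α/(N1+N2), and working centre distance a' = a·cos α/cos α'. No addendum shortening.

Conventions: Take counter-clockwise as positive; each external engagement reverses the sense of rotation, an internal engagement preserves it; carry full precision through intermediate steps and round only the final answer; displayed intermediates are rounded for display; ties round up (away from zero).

2.0118

class = single-mesh tooth geometry [involute pair 34T × 59T, m = 4.840]
base radii: r_b1 = 79.297100, r_b2 = 137.603792
tip radii: r_a1 = 87.120000, r_a2 = 147.620000
no profile shift: α' = α, a' = a
action lengths: √(r_a1²−r_b1²) = 36.081356, √(r_a2²−r_b2²) = 53.449611
base pitch p_b = π·m·cos α = 14.654070
CR = (36.081356 + 53.449611 − 225.060000·sin 15.47500°)/14.654070 = 2.011791
contact ratio ≈ 2.0118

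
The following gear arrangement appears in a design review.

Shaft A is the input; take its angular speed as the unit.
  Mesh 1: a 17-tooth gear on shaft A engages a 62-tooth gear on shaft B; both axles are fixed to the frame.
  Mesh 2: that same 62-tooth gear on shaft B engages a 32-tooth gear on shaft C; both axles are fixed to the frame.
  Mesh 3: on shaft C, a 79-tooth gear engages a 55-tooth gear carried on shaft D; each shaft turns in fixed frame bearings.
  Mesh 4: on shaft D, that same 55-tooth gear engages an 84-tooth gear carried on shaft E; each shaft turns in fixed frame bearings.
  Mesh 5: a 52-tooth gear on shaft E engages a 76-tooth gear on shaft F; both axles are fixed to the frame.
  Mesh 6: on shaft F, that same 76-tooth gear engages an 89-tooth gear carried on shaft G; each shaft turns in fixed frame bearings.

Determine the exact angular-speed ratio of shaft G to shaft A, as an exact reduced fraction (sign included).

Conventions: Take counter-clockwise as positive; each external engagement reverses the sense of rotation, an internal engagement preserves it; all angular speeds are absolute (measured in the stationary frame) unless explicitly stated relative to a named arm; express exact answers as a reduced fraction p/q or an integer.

class = fixed-axis compound train [6 meshes; 6 ratios multiply, 6 sense flips]
mesh 1 [17T→62T]: running ratio 17/62, sense −
mesh 2 [62T→32T]: running ratio 17/32, sense +
mesh 3 [79T→55T]: running ratio 1343/1760, sense −
mesh 4 [55T→84T]: running ratio 1343/2688, sense +
mesh 5 [52T→76T]: running ratio 17459/51072, sense −
mesh 6 [76T→89T]: running ratio 17459/59808, sense +
ω_out/ω_in = 17459/59808

17459/59808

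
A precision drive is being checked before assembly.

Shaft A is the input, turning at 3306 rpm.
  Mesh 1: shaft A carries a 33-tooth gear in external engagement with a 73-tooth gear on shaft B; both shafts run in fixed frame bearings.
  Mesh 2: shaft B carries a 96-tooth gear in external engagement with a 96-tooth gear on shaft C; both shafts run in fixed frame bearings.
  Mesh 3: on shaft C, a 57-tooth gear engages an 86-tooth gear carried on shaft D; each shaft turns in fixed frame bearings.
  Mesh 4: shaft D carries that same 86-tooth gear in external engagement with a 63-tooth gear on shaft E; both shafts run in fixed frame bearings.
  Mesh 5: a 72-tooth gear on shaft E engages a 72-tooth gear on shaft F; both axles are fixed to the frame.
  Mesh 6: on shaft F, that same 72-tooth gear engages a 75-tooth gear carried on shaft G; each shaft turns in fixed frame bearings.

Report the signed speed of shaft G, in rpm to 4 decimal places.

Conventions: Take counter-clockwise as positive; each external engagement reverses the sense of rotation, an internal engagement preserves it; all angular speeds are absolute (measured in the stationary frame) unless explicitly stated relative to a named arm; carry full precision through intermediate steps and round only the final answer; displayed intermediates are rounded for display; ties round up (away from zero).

6-mesh fixed-axis compound train (all bearings frame-fixed)
mesh 1 [33T→73T]: ω = 3306.0000×33/73 = 1494.4932 rpm, sense flips to −
mesh 2 [96T→96T]: ω = 1494.4932×96/96 = 1494.4932 rpm, sense flips to +
mesh 3 [57T→86T]: ω = 1494.4932×57/86 = 990.5362 rpm, sense flips to −
mesh 4 [86T→63T]: ω = 990.5362×86/63 = 1352.1605 rpm, sense flips to +
mesh 5 [72T→72T]: ω = 1352.1605×72/72 = 1352.1605 rpm, sense flips to −
mesh 6 [72T→75T]: ω = 1352.1605×72/75 = 1298.0741 rpm, sense flips to +
signed output speed = +1298.0741 rpm

+1298.0741 rpm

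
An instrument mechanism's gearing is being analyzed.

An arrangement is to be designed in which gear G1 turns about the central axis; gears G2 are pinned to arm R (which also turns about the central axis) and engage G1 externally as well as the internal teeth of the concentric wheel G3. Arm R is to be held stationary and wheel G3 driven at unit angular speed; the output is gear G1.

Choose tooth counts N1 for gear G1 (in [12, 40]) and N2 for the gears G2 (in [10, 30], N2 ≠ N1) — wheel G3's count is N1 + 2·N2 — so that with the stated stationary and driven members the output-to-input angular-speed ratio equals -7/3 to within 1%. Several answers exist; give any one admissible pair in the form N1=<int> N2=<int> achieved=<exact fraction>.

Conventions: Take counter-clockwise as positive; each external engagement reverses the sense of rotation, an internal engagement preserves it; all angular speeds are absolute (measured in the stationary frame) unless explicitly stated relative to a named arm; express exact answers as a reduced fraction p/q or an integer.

N1=15 N2=10 achieved=-7/3

topology: planetary set — design target -7/3, arm = carrier (Willis)
Willis with ω_arm = 0: ω_sun/ω_ring = −N3/N1; set equal to -7/3  ⇒  N3/N1 = −(-7/3) = 7/3
N3 = N1 + 2·N2  ⇒  N2/N1 = (N3/N1 − 1)/2 = (7/3 − 1)/2 = 2/3
smallest multiple with N1 ≥ 12 and N2 ≥ 10: k = 5  ⇒  N1 = 5·3 = 15, N2 = 5·2 = 10 (N1 ≤ 40, N2 ≤ 30, N2 ≠ N1 ✓), N3 = 15 + 2·10 = 35
check: −N3/N1 with N1 = 15, N3 = 35 gives -7/3; |achieved − target| = 0 ≤ 7/300 ✓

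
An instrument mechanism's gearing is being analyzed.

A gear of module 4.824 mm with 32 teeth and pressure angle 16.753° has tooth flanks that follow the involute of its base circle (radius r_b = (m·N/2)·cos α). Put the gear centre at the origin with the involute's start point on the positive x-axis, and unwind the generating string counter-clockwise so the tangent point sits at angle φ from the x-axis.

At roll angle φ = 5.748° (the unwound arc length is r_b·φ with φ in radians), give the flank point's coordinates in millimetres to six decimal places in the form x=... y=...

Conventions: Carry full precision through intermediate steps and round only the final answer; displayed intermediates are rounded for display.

x=74.279008 y=0.024849

single-mesh involute tooth geometry (32T wheel at module 4.824)
pitch radius r_p = m·N/2 = 4.824·32/2 = 77.184000
base radius r_b = r_p·cos α = 77.184000·cos 16.753° = 73.908023
roll angle φ = 5.748° = 0.10032153 rad
x = r_b·(cos φ + φ·sin φ) = 74.279008
y = r_b·(sin φ − φ·cos φ) = 0.024849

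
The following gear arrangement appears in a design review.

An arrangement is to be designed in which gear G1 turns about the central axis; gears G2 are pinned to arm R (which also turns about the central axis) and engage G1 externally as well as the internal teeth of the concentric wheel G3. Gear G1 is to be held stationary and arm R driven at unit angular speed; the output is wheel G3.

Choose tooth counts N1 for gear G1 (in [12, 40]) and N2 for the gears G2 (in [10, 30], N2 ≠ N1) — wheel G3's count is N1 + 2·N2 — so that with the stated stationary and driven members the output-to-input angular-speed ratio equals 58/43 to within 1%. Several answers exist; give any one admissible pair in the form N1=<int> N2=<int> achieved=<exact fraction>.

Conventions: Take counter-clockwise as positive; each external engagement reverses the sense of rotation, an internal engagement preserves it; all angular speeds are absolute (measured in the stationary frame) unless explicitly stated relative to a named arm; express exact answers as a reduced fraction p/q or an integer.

N1=15 N2=14 achieved=58/43

planetary set to be sized for 58/43 (Willis relation)
Willis with ω_sun = 0: ω_ring/ω_arm = (N1+N3)/N3; set equal to 58/43  ⇒  N3/N1 = 1/(58/43 − 1) = 43/15
N3 = N1 + 2·N2  ⇒  N2/N1 = (N3/N1 − 1)/2 = (43/15 − 1)/2 = 14/15
smallest multiple with N1 ≥ 12 and N2 ≥ 10: k = 1  ⇒  N1 = 1·15 = 15, N2 = 1·14 = 14 (N1 ≤ 40, N2 ≤ 30, N2 ≠ N1 ✓), N3 = 15 + 2·14 = 43
check: (N1+N3)/N3 with N1 = 15, N3 = 43 gives 58/43; |achieved − target| = 0 ≤ 29/2150 ✓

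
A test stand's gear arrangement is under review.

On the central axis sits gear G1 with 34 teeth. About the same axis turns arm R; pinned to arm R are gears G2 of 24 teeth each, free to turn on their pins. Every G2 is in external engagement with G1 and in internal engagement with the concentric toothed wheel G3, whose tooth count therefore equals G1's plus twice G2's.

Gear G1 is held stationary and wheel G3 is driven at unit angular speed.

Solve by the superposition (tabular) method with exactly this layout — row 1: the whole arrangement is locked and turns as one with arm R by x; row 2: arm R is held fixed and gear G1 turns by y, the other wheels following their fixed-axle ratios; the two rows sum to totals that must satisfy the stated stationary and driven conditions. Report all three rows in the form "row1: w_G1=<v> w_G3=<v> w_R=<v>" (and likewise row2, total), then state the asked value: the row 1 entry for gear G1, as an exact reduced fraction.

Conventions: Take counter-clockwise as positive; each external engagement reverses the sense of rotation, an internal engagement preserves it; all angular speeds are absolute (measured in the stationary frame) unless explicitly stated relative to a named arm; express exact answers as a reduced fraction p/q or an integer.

row1: w_G1=41/58 w_G3=41/58 w_R=41/58
row2: w_G1=-41/58 w_G3=17/58 w_R=0
total: w_G1=0 w_G3=1 w_R=41/58
asked value: 41/58

class = planetary set [G3 = 34+2·24 = 82; Willis about the carrier]
row 1: whole set turns with the arm by x
superposition row 2 [arm held]: sun y, ring −(34/82)·y, arm 0
boundary: total ω_sun = x + y = 0 and total ω_ring = x − (34/82)·y = 1  ⇒  y = -41/58, x = 41/58
row 2 ring = −(34/82)·(-41/58) = 17/58
totals (row 1 + row 2): sun 41/58 + (-41/58) = 0, ring 41/58 + 17/58 = 1, arm 41/58 + 0 = 41/58
asked cell (row1, sun) = 41/58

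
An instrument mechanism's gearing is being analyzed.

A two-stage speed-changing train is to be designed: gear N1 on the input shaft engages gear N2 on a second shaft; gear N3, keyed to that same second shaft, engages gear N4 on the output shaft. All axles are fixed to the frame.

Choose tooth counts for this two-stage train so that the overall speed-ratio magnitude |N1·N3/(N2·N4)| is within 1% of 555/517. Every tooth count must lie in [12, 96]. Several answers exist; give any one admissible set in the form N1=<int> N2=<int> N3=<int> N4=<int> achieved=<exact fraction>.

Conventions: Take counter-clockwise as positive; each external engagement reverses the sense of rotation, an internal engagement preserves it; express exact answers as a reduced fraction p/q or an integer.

class = fixed-axis compound train [2-stage, 555/517 wanted]
target = 555/517 in lowest terms: an exact hit needs N1·N3 = k·555 and N2·N4 = k·517 for one integer k, every count in [12, 96]; additionally prefer no 1:1 stage (N1 ≠ N2, N3 ≠ N4)
k = 1: no 1:1-free in-range split of k·555 and k·517 into factor pairs; take k = 2
k = 2: N1·N3 = 1110 = 15·74, N2·N4 = 1034 = 22·47
achieved = 15·74/(22·47) = 555/517; |achieved − target| = 0 ≤ 111/10340 ✓

N1=15 N2=22 N3=74 N4=47 achieved=555/517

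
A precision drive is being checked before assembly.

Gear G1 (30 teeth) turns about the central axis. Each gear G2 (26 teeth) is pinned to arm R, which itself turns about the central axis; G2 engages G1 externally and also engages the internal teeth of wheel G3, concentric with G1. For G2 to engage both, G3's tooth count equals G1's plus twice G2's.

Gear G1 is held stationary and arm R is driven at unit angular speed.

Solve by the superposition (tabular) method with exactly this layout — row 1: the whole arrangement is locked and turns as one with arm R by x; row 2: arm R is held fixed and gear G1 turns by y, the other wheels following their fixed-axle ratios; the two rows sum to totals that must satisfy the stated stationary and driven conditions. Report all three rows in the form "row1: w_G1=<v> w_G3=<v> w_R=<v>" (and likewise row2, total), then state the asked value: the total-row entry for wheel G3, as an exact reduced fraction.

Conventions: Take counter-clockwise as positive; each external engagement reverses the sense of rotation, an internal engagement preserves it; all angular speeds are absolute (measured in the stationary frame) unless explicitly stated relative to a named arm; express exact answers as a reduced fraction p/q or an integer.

row1: w_G1=1 w_G3=1 w_R=1
row2: w_G1=-1 w_G3=15/41 w_R=0
total: w_G1=0 w_G3=56/41 w_R=1
asked value: 56/41

recognized (axles ride arm R): planetary set, 30/26/82 teeth
row 1 — lock + rotate with arm: ω_sun = ω_ring = ω_arm = x
row 2 — arm fixed, fixed-axis ratios: sun y, ring −(30/82)·y, arm 0
boundary: total ω_sun = x + y = 0 and total ω_arm = x = 1  ⇒  y = -1, x = 1
row 2 ring = −(30/82)·(-1) = 15/41
totals (row 1 + row 2): sun 1 + (-1) = 0, ring 1 + 15/41 = 56/41, arm 1 + 0 = 1
asked cell (total, ring) = 56/41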